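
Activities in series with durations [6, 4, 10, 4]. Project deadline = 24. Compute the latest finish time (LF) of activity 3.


LF(activity 3) = deadline - sum of successor durations
Successors: activities 4 through 4 with durations [4]
Sum of successor durations = 4
LF = 24 - 4 = 20

20


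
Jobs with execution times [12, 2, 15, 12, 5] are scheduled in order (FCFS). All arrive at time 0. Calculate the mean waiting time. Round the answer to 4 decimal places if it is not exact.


FCFS order (as given): [12, 2, 15, 12, 5]
Waiting times:
  Job 1: wait = 0
  Job 2: wait = 12
  Job 3: wait = 14
  Job 4: wait = 29
  Job 5: wait = 41
Sum of waiting times = 96
Average waiting time = 96/5 = 19.2

19.2


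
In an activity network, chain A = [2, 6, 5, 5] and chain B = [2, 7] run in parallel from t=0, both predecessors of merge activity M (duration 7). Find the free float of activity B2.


ES(B2) = sum of predecessors on chain B = 2
EF(B2) = ES + duration = 2 + 7 = 9
Successor of B2 is M. ES(M) = max(sum(A), sum(B)) = max(18, 9) = 18
Free float = ES(successor) - EF(current) = 18 - 9 = 9

9


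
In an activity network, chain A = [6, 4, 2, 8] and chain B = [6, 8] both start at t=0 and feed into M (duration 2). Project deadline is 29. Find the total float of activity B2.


Forward pass: ES(B2) = sum of predecessors on chain B = 6
EF = ES + duration = 6 + 8 = 14
Backward pass: LF(M) = deadline = 29; LS(M) = 29 - 2 = 27
LF(B2) = LS(M) - sum(successors on chain B) = 27 - 0 = 27
LS = LF - duration = 27 - 8 = 19
Total float = LS - ES = 19 - 6 = 13

13


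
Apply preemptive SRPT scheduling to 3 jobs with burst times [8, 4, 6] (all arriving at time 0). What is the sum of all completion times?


Since all jobs arrive at t=0, SRPT equals SPT ordering.
SPT order: [4, 6, 8]
Completion times:
  Job 1: p=4, C=4
  Job 2: p=6, C=10
  Job 3: p=8, C=18
Total completion time = 4 + 10 + 18 = 32

32


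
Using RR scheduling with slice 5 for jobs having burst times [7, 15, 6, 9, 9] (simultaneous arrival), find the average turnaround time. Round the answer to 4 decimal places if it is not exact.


Time quantum = 5
Execution trace:
  J1 runs 5 units, time = 5
  J2 runs 5 units, time = 10
  J3 runs 5 units, time = 15
  J4 runs 5 units, time = 20
  J5 runs 5 units, time = 25
  J1 runs 2 units, time = 27
  J2 runs 5 units, time = 32
  J3 runs 1 units, time = 33
  J4 runs 4 units, time = 37
  J5 runs 4 units, time = 41
  J2 runs 5 units, time = 46
Finish times: [27, 46, 33, 37, 41]
Average turnaround = 184/5 = 36.8

36.8


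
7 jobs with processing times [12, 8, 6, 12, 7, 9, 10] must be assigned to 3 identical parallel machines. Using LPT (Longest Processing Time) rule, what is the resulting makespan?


Sort jobs in decreasing order (LPT): [12, 12, 10, 9, 8, 7, 6]
Assign each job to the least loaded machine:
  Machine 1: jobs [12, 8], load = 20
  Machine 2: jobs [12, 7, 6], load = 25
  Machine 3: jobs [10, 9], load = 19
Makespan = max load = 25

25


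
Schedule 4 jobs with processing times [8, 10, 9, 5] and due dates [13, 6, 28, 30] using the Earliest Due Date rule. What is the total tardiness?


Sort by due date (EDD order): [(10, 6), (8, 13), (9, 28), (5, 30)]
Compute completion times and tardiness:
  Job 1: p=10, d=6, C=10, tardiness=max(0,10-6)=4
  Job 2: p=8, d=13, C=18, tardiness=max(0,18-13)=5
  Job 3: p=9, d=28, C=27, tardiness=max(0,27-28)=0
  Job 4: p=5, d=30, C=32, tardiness=max(0,32-30)=2
Total tardiness = 11

11


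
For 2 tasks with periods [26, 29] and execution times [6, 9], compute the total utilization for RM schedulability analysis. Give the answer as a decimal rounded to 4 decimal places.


Compute individual utilizations (exact fractions):
  Task 1: C/T = 6/26 = 3/13 (approx. 0.2308)
  Task 2: C/T = 9/29 (approx. 0.3103)
Total utilization U = 3/13 + 9/29 = 204/377
Rounded to 4 decimal places: U = 0.5411
RM (Liu & Layland) bound for 2 tasks = 0.828427; compare with U = 204/377 (approx. 0.541114)
U <= bound, so schedulable by RM sufficient condition.

0.5411


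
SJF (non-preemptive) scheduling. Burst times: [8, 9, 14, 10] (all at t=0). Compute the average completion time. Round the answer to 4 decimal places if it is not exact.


SJF order (ascending): [8, 9, 10, 14]
Completion times:
  Job 1: burst=8, C=8
  Job 2: burst=9, C=17
  Job 3: burst=10, C=27
  Job 4: burst=14, C=41
Average completion = 93/4 = 23.25

23.25


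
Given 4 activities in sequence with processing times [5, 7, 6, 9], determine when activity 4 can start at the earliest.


Activity 4 starts after activities 1 through 3 complete.
Predecessor durations: [5, 7, 6]
ES = 5 + 7 + 6 = 18

18


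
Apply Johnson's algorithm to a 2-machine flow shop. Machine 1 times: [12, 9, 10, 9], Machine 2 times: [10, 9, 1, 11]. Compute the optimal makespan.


Apply Johnson's rule:
  Group 1 (a <= b): [(2, 9, 9), (4, 9, 11)]
  Group 2 (a > b): [(1, 12, 10), (3, 10, 1)]
Optimal job order: [2, 4, 1, 3]
Schedule:
  Job 2: M1 done at 9, M2 done at 18
  Job 4: M1 done at 18, M2 done at 29
  Job 1: M1 done at 30, M2 done at 40
  Job 3: M1 done at 40, M2 done at 41
Makespan = 41

41


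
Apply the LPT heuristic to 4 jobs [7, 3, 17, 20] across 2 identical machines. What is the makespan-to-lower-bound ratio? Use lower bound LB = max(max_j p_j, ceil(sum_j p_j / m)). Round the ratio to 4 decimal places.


LPT order: [20, 17, 7, 3]
Machine loads after assignment: [23, 24]
LPT makespan = 24
Lower bound = max(max_job, ceil(total/2)) = max(20, 24) = 24
Ratio = 24 / 24 = 1.0

1.0


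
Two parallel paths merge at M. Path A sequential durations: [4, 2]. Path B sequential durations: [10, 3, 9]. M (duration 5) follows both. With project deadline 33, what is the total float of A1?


Forward pass: ES(A1) = sum of predecessors on chain A = 0
EF = ES + duration = 0 + 4 = 4
Backward pass: LF(M) = deadline = 33; LS(M) = 33 - 5 = 28
LF(A1) = LS(M) - sum(successors on chain A) = 28 - 2 = 26
LS = LF - duration = 26 - 4 = 22
Total float = LS - ES = 22 - 0 = 22

22


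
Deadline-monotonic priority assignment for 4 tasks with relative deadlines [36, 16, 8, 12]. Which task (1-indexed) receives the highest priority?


Sort tasks by relative deadline (ascending):
  Task 3: deadline = 8
  Task 4: deadline = 12
  Task 2: deadline = 16
  Task 1: deadline = 36
Priority order (highest first): [3, 4, 2, 1]
Highest priority task = 3

3


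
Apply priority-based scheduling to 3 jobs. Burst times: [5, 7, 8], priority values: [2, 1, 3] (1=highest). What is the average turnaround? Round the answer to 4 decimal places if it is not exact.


Sort by priority (ascending = highest first):
Order: [(1, 7), (2, 5), (3, 8)]
Completion times:
  Priority 1, burst=7, C=7
  Priority 2, burst=5, C=12
  Priority 3, burst=8, C=20
Average turnaround = 39/3 = 13.0

13.0


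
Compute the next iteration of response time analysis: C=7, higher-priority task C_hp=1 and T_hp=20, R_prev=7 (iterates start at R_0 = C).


R_next = C + ceil(R_prev / T_hp) * C_hp
ceil(7 / 20) = ceil(0.35) = 1
Interference = 1 * 1 = 1
R_next = 7 + 1 = 8

8


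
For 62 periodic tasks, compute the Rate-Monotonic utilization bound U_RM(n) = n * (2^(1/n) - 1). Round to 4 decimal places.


Compute 2^(1/62) = 1.0112425207
Subtract 1: 1.0112425207 - 1 = 0.0112425207
Multiply by n: 62 * 0.0112425207 = 0.6970362834
Round to 4 dp: 0.6970

0.6970


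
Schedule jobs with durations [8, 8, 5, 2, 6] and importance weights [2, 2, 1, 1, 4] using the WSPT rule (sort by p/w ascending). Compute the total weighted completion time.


Compute p/w ratios and sort ascending (WSPT): [(6, 4), (2, 1), (8, 2), (8, 2), (5, 1)]
Compute weighted completion times:
  Job (p=6,w=4): C=6, w*C=4*6=24
  Job (p=2,w=1): C=8, w*C=1*8=8
  Job (p=8,w=2): C=16, w*C=2*16=32
  Job (p=8,w=2): C=24, w*C=2*24=48
  Job (p=5,w=1): C=29, w*C=1*29=29
Total weighted completion time = 141

141


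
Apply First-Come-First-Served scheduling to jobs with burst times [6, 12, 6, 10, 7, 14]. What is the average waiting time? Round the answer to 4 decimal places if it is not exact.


FCFS order (as given): [6, 12, 6, 10, 7, 14]
Waiting times:
  Job 1: wait = 0
  Job 2: wait = 6
  Job 3: wait = 18
  Job 4: wait = 24
  Job 5: wait = 34
  Job 6: wait = 41
Sum of waiting times = 123
Average waiting time = 123/6 = 20.5

20.5


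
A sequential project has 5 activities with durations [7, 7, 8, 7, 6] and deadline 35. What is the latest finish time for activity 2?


LF(activity 2) = deadline - sum of successor durations
Successors: activities 3 through 5 with durations [8, 7, 6]
Sum of successor durations = 21
LF = 35 - 21 = 14

14


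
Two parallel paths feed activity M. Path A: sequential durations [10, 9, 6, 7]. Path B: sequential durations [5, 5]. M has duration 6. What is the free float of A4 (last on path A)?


ES(A4) = sum of predecessors on chain A = 25
EF(A4) = ES + duration = 25 + 7 = 32
Successor of A4 is M. ES(M) = max(sum(A), sum(B)) = max(32, 10) = 32
Free float = ES(successor) - EF(current) = 32 - 32 = 0

0


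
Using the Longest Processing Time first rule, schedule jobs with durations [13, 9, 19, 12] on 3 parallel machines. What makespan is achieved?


Sort jobs in decreasing order (LPT): [19, 13, 12, 9]
Assign each job to the least loaded machine:
  Machine 1: jobs [19], load = 19
  Machine 2: jobs [13], load = 13
  Machine 3: jobs [12, 9], load = 21
Makespan = max load = 21

21


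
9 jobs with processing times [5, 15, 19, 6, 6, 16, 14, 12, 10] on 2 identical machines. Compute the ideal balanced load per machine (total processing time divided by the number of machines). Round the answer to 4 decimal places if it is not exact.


Total processing time = 5 + 15 + 19 + 6 + 6 + 16 + 14 + 12 + 10 = 103
Number of machines = 2
Ideal balanced load = 103 / 2 = 51.5

51.5


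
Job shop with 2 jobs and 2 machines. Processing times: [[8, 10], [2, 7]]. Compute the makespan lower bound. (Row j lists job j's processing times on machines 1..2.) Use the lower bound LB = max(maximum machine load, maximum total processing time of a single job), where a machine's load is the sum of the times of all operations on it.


Machine loads:
  Machine 1: 8 + 2 = 10
  Machine 2: 10 + 7 = 17
Max machine load = 17
Job totals:
  Job 1: 18
  Job 2: 9
Max job total = 18
Lower bound = max(17, 18) = 18

18


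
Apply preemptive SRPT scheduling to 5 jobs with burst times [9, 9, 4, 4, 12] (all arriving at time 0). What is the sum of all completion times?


Since all jobs arrive at t=0, SRPT equals SPT ordering.
SPT order: [4, 4, 9, 9, 12]
Completion times:
  Job 1: p=4, C=4
  Job 2: p=4, C=8
  Job 3: p=9, C=17
  Job 4: p=9, C=26
  Job 5: p=12, C=38
Total completion time = 4 + 8 + 17 + 26 + 38 = 93

93


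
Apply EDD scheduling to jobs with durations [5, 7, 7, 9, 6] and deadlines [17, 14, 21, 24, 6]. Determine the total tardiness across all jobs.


Sort by due date (EDD order): [(6, 6), (7, 14), (5, 17), (7, 21), (9, 24)]
Compute completion times and tardiness:
  Job 1: p=6, d=6, C=6, tardiness=max(0,6-6)=0
  Job 2: p=7, d=14, C=13, tardiness=max(0,13-14)=0
  Job 3: p=5, d=17, C=18, tardiness=max(0,18-17)=1
  Job 4: p=7, d=21, C=25, tardiness=max(0,25-21)=4
  Job 5: p=9, d=24, C=34, tardiness=max(0,34-24)=10
Total tardiness = 15

15


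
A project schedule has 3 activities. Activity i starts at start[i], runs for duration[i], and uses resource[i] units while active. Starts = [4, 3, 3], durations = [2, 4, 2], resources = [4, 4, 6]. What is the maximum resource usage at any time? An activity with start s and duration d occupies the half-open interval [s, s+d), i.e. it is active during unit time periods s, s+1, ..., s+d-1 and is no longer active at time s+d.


Each activity i is active on [start_i, start_i + duration_i).
Compute total resource usage per time slot:
  t=0: active resources = [], total = 0
  t=1: active resources = [], total = 0
  t=2: active resources = [], total = 0
  t=3: active resources = [4, 6], total = 10
  t=4: active resources = [4, 4, 6], total = 14
  t=5: active resources = [4, 4], total = 8
  t=6: active resources = [4], total = 4
Peak resource demand = 14

14


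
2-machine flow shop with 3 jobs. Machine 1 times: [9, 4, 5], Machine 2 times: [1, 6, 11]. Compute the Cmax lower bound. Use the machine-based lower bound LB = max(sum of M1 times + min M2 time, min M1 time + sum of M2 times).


LB1 = sum(M1 times) + min(M2 times) = 18 + 1 = 19
LB2 = min(M1 times) + sum(M2 times) = 4 + 18 = 22
Lower bound = max(LB1, LB2) = max(19, 22) = 22

22


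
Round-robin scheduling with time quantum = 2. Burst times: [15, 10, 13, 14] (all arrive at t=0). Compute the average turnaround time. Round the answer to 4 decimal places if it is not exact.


Time quantum = 2
Execution trace:
  J1 runs 2 units, time = 2
  J2 runs 2 units, time = 4
  J3 runs 2 units, time = 6
  J4 runs 2 units, time = 8
  J1 runs 2 units, time = 10
  J2 runs 2 units, time = 12
  J3 runs 2 units, time = 14
  J4 runs 2 units, time = 16
  J1 runs 2 units, time = 18
  J2 runs 2 units, time = 20
  J3 runs 2 units, time = 22
  J4 runs 2 units, time = 24
  J1 runs 2 units, time = 26
  J2 runs 2 units, time = 28
  J3 runs 2 units, time = 30
  J4 runs 2 units, time = 32
  J1 runs 2 units, time = 34
  J2 runs 2 units, time = 36
  J3 runs 2 units, time = 38
  J4 runs 2 units, time = 40
  J1 runs 2 units, time = 42
  J3 runs 2 units, time = 44
  J4 runs 2 units, time = 46
  J1 runs 2 units, time = 48
  J3 runs 1 units, time = 49
  J4 runs 2 units, time = 51
  J1 runs 1 units, time = 52
Finish times: [52, 36, 49, 51]
Average turnaround = 188/4 = 47.0

47.0


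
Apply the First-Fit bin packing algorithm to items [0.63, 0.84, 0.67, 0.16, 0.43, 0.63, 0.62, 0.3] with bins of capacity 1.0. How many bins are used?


Place items sequentially using First-Fit:
  Item 0.63 -> new Bin 1
  Item 0.84 -> new Bin 2
  Item 0.67 -> new Bin 3
  Item 0.16 -> Bin 1 (now 0.79)
  Item 0.43 -> new Bin 4
  Item 0.63 -> new Bin 5
  Item 0.62 -> new Bin 6
  Item 0.3 -> Bin 3 (now 0.97)
Total bins used = 6

6


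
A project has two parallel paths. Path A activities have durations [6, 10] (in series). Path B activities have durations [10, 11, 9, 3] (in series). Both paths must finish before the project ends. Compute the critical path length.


Path A total = 6 + 10 = 16
Path B total = 10 + 11 + 9 + 3 = 33
Critical path = longest path = max(16, 33) = 33

33


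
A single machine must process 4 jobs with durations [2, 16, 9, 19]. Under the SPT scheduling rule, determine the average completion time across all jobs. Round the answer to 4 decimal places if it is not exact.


Sort jobs by processing time (SPT order): [2, 9, 16, 19]
Compute completion times sequentially:
  Job 1: processing = 2, completes at 2
  Job 2: processing = 9, completes at 11
  Job 3: processing = 16, completes at 27
  Job 4: processing = 19, completes at 46
Sum of completion times = 86
Average completion time = 86/4 = 21.5

21.5


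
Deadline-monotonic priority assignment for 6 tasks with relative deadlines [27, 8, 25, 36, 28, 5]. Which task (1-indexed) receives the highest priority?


Sort tasks by relative deadline (ascending):
  Task 6: deadline = 5
  Task 2: deadline = 8
  Task 3: deadline = 25
  Task 1: deadline = 27
  Task 5: deadline = 28
  Task 4: deadline = 36
Priority order (highest first): [6, 2, 3, 1, 5, 4]
Highest priority task = 6

6


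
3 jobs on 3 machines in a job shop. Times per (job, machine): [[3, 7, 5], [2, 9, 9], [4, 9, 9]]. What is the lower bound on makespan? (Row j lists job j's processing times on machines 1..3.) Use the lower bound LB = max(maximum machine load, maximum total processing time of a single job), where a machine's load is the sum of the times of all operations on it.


Machine loads:
  Machine 1: 3 + 2 + 4 = 9
  Machine 2: 7 + 9 + 9 = 25
  Machine 3: 5 + 9 + 9 = 23
Max machine load = 25
Job totals:
  Job 1: 15
  Job 2: 20
  Job 3: 22
Max job total = 22
Lower bound = max(25, 22) = 25

25


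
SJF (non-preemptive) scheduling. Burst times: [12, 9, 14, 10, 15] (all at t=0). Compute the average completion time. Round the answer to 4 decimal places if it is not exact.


SJF order (ascending): [9, 10, 12, 14, 15]
Completion times:
  Job 1: burst=9, C=9
  Job 2: burst=10, C=19
  Job 3: burst=12, C=31
  Job 4: burst=14, C=45
  Job 5: burst=15, C=60
Average completion = 164/5 = 32.8

32.8


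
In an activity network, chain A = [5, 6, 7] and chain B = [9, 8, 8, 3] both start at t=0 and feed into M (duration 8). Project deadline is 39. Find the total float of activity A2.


Forward pass: ES(A2) = sum of predecessors on chain A = 5
EF = ES + duration = 5 + 6 = 11
Backward pass: LF(M) = deadline = 39; LS(M) = 39 - 8 = 31
LF(A2) = LS(M) - sum(successors on chain A) = 31 - 7 = 24
LS = LF - duration = 24 - 6 = 18
Total float = LS - ES = 18 - 5 = 13

13


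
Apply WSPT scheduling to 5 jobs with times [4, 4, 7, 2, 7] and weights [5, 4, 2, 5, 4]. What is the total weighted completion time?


Compute p/w ratios and sort ascending (WSPT): [(2, 5), (4, 5), (4, 4), (7, 4), (7, 2)]
Compute weighted completion times:
  Job (p=2,w=5): C=2, w*C=5*2=10
  Job (p=4,w=5): C=6, w*C=5*6=30
  Job (p=4,w=4): C=10, w*C=4*10=40
  Job (p=7,w=4): C=17, w*C=4*17=68
  Job (p=7,w=2): C=24, w*C=2*24=48
Total weighted completion time = 196

196


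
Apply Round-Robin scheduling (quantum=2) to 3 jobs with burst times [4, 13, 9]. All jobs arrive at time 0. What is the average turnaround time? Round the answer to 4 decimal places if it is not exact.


Time quantum = 2
Execution trace:
  J1 runs 2 units, time = 2
  J2 runs 2 units, time = 4
  J3 runs 2 units, time = 6
  J1 runs 2 units, time = 8
  J2 runs 2 units, time = 10
  J3 runs 2 units, time = 12
  J2 runs 2 units, time = 14
  J3 runs 2 units, time = 16
  J2 runs 2 units, time = 18
  J3 runs 2 units, time = 20
  J2 runs 2 units, time = 22
  J3 runs 1 units, time = 23
  J2 runs 2 units, time = 25
  J2 runs 1 units, time = 26
Finish times: [8, 26, 23]
Average turnaround = 57/3 = 19.0

19.0


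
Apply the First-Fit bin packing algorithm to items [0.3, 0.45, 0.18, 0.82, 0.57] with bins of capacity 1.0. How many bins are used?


Place items sequentially using First-Fit:
  Item 0.3 -> new Bin 1
  Item 0.45 -> Bin 1 (now 0.75)
  Item 0.18 -> Bin 1 (now 0.93)
  Item 0.82 -> new Bin 2
  Item 0.57 -> new Bin 3
Total bins used = 3

3


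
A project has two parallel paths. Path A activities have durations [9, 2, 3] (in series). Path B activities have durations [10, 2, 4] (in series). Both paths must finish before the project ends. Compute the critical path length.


Path A total = 9 + 2 + 3 = 14
Path B total = 10 + 2 + 4 = 16
Critical path = longest path = max(14, 16) = 16

16


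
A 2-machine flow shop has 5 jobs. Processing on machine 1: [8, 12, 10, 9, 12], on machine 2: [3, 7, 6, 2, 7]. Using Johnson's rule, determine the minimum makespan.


Apply Johnson's rule:
  Group 1 (a <= b): []
  Group 2 (a > b): [(2, 12, 7), (5, 12, 7), (3, 10, 6), (1, 8, 3), (4, 9, 2)]
Optimal job order: [2, 5, 3, 1, 4]
Schedule:
  Job 2: M1 done at 12, M2 done at 19
  Job 5: M1 done at 24, M2 done at 31
  Job 3: M1 done at 34, M2 done at 40
  Job 1: M1 done at 42, M2 done at 45
  Job 4: M1 done at 51, M2 done at 53
Makespan = 53

53


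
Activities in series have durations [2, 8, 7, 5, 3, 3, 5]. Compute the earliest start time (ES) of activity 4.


Activity 4 starts after activities 1 through 3 complete.
Predecessor durations: [2, 8, 7]
ES = 2 + 8 + 7 = 17

17


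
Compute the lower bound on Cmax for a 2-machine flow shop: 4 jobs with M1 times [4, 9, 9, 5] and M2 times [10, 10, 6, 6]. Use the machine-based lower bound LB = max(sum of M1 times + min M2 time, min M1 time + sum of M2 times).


LB1 = sum(M1 times) + min(M2 times) = 27 + 6 = 33
LB2 = min(M1 times) + sum(M2 times) = 4 + 32 = 36
Lower bound = max(LB1, LB2) = max(33, 36) = 36

36


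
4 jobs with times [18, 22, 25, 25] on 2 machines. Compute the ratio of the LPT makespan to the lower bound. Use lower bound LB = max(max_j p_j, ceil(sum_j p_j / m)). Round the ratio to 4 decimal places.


LPT order: [25, 25, 22, 18]
Machine loads after assignment: [47, 43]
LPT makespan = 47
Lower bound = max(max_job, ceil(total/2)) = max(25, 45) = 45
Ratio = 47 / 45 = 1.0444

1.0444


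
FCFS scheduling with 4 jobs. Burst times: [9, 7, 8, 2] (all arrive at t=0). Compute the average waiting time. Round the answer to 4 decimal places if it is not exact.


FCFS order (as given): [9, 7, 8, 2]
Waiting times:
  Job 1: wait = 0
  Job 2: wait = 9
  Job 3: wait = 16
  Job 4: wait = 24
Sum of waiting times = 49
Average waiting time = 49/4 = 12.25

12.25


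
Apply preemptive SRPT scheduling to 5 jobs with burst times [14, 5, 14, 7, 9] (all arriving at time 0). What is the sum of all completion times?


Since all jobs arrive at t=0, SRPT equals SPT ordering.
SPT order: [5, 7, 9, 14, 14]
Completion times:
  Job 1: p=5, C=5
  Job 2: p=7, C=12
  Job 3: p=9, C=21
  Job 4: p=14, C=35
  Job 5: p=14, C=49
Total completion time = 5 + 12 + 21 + 35 + 49 = 122

122


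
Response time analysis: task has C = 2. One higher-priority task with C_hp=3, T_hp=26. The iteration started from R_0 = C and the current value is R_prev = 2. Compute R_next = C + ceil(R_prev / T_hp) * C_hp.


R_next = C + ceil(R_prev / T_hp) * C_hp
ceil(2 / 26) = ceil(0.0769) = 1
Interference = 1 * 3 = 3
R_next = 2 + 3 = 5

5


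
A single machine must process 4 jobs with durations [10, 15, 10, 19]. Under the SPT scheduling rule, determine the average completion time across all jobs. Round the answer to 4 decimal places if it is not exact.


Sort jobs by processing time (SPT order): [10, 10, 15, 19]
Compute completion times sequentially:
  Job 1: processing = 10, completes at 10
  Job 2: processing = 10, completes at 20
  Job 3: processing = 15, completes at 35
  Job 4: processing = 19, completes at 54
Sum of completion times = 119
Average completion time = 119/4 = 29.75

29.75


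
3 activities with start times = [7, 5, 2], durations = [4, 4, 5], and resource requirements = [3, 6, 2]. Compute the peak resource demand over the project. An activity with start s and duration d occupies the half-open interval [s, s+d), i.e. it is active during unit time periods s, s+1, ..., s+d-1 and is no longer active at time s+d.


Each activity i is active on [start_i, start_i + duration_i).
Compute total resource usage per time slot:
  t=0: active resources = [], total = 0
  t=1: active resources = [], total = 0
  t=2: active resources = [2], total = 2
  t=3: active resources = [2], total = 2
  t=4: active resources = [2], total = 2
  t=5: active resources = [6, 2], total = 8
  t=6: active resources = [6, 2], total = 8
  t=7: active resources = [3, 6], total = 9
  t=8: active resources = [3, 6], total = 9
  t=9: active resources = [3], total = 3
  t=10: active resources = [3], total = 3
Peak resource demand = 9

9


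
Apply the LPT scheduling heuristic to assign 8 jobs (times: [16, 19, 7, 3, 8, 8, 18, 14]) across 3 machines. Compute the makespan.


Sort jobs in decreasing order (LPT): [19, 18, 16, 14, 8, 8, 7, 3]
Assign each job to the least loaded machine:
  Machine 1: jobs [19, 8, 3], load = 30
  Machine 2: jobs [18, 8, 7], load = 33
  Machine 3: jobs [16, 14], load = 30
Makespan = max load = 33

33


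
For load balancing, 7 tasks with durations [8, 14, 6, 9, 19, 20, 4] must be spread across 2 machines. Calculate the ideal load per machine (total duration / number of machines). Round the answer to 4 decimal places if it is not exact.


Total processing time = 8 + 14 + 6 + 9 + 19 + 20 + 4 = 80
Number of machines = 2
Ideal balanced load = 80 / 2 = 40.0

40.0


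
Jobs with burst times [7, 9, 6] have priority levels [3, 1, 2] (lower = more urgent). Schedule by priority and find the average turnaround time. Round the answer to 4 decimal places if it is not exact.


Sort by priority (ascending = highest first):
Order: [(1, 9), (2, 6), (3, 7)]
Completion times:
  Priority 1, burst=9, C=9
  Priority 2, burst=6, C=15
  Priority 3, burst=7, C=22
Average turnaround = 46/3 = 15.3333

15.3333


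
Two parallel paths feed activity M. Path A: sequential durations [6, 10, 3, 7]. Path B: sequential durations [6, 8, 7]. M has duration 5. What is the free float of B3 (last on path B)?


ES(B3) = sum of predecessors on chain B = 14
EF(B3) = ES + duration = 14 + 7 = 21
Successor of B3 is M. ES(M) = max(sum(A), sum(B)) = max(26, 21) = 26
Free float = ES(successor) - EF(current) = 26 - 21 = 5

5


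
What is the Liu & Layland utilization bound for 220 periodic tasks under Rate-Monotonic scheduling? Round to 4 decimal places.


Compute 2^(1/220) = 1.0031556376
Subtract 1: 1.0031556376 - 1 = 0.0031556376
Multiply by n: 220 * 0.0031556376 = 0.6942402720
Round to 4 dp: 0.6942

0.6942


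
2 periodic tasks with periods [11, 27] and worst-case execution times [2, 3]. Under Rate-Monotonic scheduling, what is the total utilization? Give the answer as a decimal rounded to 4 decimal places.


Compute individual utilizations (exact fractions):
  Task 1: C/T = 2/11 (approx. 0.1818)
  Task 2: C/T = 3/27 = 1/9 (approx. 0.1111)
Total utilization U = 2/11 + 1/9 = 29/99
Rounded to 4 decimal places: U = 0.2929
RM (Liu & Layland) bound for 2 tasks = 0.828427; compare with U = 29/99 (approx. 0.292929)
U <= bound, so schedulable by RM sufficient condition.

0.2929


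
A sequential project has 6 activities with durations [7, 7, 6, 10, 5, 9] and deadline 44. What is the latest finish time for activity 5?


LF(activity 5) = deadline - sum of successor durations
Successors: activities 6 through 6 with durations [9]
Sum of successor durations = 9
LF = 44 - 9 = 35

35


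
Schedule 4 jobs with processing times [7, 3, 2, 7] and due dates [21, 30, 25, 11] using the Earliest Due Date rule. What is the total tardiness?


Sort by due date (EDD order): [(7, 11), (7, 21), (2, 25), (3, 30)]
Compute completion times and tardiness:
  Job 1: p=7, d=11, C=7, tardiness=max(0,7-11)=0
  Job 2: p=7, d=21, C=14, tardiness=max(0,14-21)=0
  Job 3: p=2, d=25, C=16, tardiness=max(0,16-25)=0
  Job 4: p=3, d=30, C=19, tardiness=max(0,19-30)=0
Total tardiness = 0

0


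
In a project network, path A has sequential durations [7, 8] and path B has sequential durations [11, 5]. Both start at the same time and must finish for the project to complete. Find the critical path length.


Path A total = 7 + 8 = 15
Path B total = 11 + 5 = 16
Critical path = longest path = max(15, 16) = 16

16


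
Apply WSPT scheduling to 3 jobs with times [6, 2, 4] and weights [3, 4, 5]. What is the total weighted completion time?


Compute p/w ratios and sort ascending (WSPT): [(2, 4), (4, 5), (6, 3)]
Compute weighted completion times:
  Job (p=2,w=4): C=2, w*C=4*2=8
  Job (p=4,w=5): C=6, w*C=5*6=30
  Job (p=6,w=3): C=12, w*C=3*12=36
Total weighted completion time = 74

74


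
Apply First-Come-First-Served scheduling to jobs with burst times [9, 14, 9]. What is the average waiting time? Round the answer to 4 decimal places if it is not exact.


FCFS order (as given): [9, 14, 9]
Waiting times:
  Job 1: wait = 0
  Job 2: wait = 9
  Job 3: wait = 23
Sum of waiting times = 32
Average waiting time = 32/3 = 10.6667

10.6667


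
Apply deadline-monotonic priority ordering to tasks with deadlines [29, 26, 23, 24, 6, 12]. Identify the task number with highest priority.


Sort tasks by relative deadline (ascending):
  Task 5: deadline = 6
  Task 6: deadline = 12
  Task 3: deadline = 23
  Task 4: deadline = 24
  Task 2: deadline = 26
  Task 1: deadline = 29
Priority order (highest first): [5, 6, 3, 4, 2, 1]
Highest priority task = 5

5


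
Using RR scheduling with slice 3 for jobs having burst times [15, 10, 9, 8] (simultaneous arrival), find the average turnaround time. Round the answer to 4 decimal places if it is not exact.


Time quantum = 3
Execution trace:
  J1 runs 3 units, time = 3
  J2 runs 3 units, time = 6
  J3 runs 3 units, time = 9
  J4 runs 3 units, time = 12
  J1 runs 3 units, time = 15
  J2 runs 3 units, time = 18
  J3 runs 3 units, time = 21
  J4 runs 3 units, time = 24
  J1 runs 3 units, time = 27
  J2 runs 3 units, time = 30
  J3 runs 3 units, time = 33
  J4 runs 2 units, time = 35
  J1 runs 3 units, time = 38
  J2 runs 1 units, time = 39
  J1 runs 3 units, time = 42
Finish times: [42, 39, 33, 35]
Average turnaround = 149/4 = 37.25

37.25


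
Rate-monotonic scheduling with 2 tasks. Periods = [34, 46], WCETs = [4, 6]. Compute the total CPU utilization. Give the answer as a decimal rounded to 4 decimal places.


Compute individual utilizations (exact fractions):
  Task 1: C/T = 4/34 = 2/17 (approx. 0.1176)
  Task 2: C/T = 6/46 = 3/23 (approx. 0.1304)
Total utilization U = 2/17 + 3/23 = 97/391
Rounded to 4 decimal places: U = 0.2481
RM (Liu & Layland) bound for 2 tasks = 0.828427; compare with U = 97/391 (approx. 0.248082)
U <= bound, so schedulable by RM sufficient condition.

0.2481


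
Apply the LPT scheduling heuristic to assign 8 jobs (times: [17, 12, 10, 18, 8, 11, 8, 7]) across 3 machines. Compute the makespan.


Sort jobs in decreasing order (LPT): [18, 17, 12, 11, 10, 8, 8, 7]
Assign each job to the least loaded machine:
  Machine 1: jobs [18, 8, 7], load = 33
  Machine 2: jobs [17, 10], load = 27
  Machine 3: jobs [12, 11, 8], load = 31
Makespan = max load = 33

33


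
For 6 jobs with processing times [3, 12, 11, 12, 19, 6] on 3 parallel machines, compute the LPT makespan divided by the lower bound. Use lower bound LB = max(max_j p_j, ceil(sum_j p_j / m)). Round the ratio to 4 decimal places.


LPT order: [19, 12, 12, 11, 6, 3]
Machine loads after assignment: [19, 23, 21]
LPT makespan = 23
Lower bound = max(max_job, ceil(total/3)) = max(19, 21) = 21
Ratio = 23 / 21 = 1.0952

1.0952


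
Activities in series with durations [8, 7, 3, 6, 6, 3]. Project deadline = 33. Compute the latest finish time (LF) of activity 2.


LF(activity 2) = deadline - sum of successor durations
Successors: activities 3 through 6 with durations [3, 6, 6, 3]
Sum of successor durations = 18
LF = 33 - 18 = 15

15


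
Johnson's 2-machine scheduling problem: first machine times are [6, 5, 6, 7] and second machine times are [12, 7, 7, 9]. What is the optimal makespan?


Apply Johnson's rule:
  Group 1 (a <= b): [(2, 5, 7), (1, 6, 12), (3, 6, 7), (4, 7, 9)]
  Group 2 (a > b): []
Optimal job order: [2, 1, 3, 4]
Schedule:
  Job 2: M1 done at 5, M2 done at 12
  Job 1: M1 done at 11, M2 done at 24
  Job 3: M1 done at 17, M2 done at 31
  Job 4: M1 done at 24, M2 done at 40
Makespan = 40

40


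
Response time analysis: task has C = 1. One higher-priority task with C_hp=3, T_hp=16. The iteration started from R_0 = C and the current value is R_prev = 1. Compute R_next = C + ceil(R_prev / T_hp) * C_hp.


R_next = C + ceil(R_prev / T_hp) * C_hp
ceil(1 / 16) = ceil(0.0625) = 1
Interference = 1 * 3 = 3
R_next = 1 + 3 = 4

4


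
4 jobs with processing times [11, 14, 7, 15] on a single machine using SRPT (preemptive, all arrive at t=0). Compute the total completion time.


Since all jobs arrive at t=0, SRPT equals SPT ordering.
SPT order: [7, 11, 14, 15]
Completion times:
  Job 1: p=7, C=7
  Job 2: p=11, C=18
  Job 3: p=14, C=32
  Job 4: p=15, C=47
Total completion time = 7 + 18 + 32 + 47 = 104

104


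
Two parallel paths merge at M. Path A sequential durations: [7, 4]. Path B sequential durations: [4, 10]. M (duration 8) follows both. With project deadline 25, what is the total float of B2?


Forward pass: ES(B2) = sum of predecessors on chain B = 4
EF = ES + duration = 4 + 10 = 14
Backward pass: LF(M) = deadline = 25; LS(M) = 25 - 8 = 17
LF(B2) = LS(M) - sum(successors on chain B) = 17 - 0 = 17
LS = LF - duration = 17 - 10 = 7
Total float = LS - ES = 7 - 4 = 3

3


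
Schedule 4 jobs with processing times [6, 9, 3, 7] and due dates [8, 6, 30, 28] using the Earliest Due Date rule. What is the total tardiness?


Sort by due date (EDD order): [(9, 6), (6, 8), (7, 28), (3, 30)]
Compute completion times and tardiness:
  Job 1: p=9, d=6, C=9, tardiness=max(0,9-6)=3
  Job 2: p=6, d=8, C=15, tardiness=max(0,15-8)=7
  Job 3: p=7, d=28, C=22, tardiness=max(0,22-28)=0
  Job 4: p=3, d=30, C=25, tardiness=max(0,25-30)=0
Total tardiness = 10

10


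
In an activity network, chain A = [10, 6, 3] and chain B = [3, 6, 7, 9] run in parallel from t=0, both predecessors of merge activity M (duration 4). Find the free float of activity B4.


ES(B4) = sum of predecessors on chain B = 16
EF(B4) = ES + duration = 16 + 9 = 25
Successor of B4 is M. ES(M) = max(sum(A), sum(B)) = max(19, 25) = 25
Free float = ES(successor) - EF(current) = 25 - 25 = 0

0


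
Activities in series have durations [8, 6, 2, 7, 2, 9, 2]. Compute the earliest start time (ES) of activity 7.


Activity 7 starts after activities 1 through 6 complete.
Predecessor durations: [8, 6, 2, 7, 2, 9]
ES = 8 + 6 + 2 + 7 + 2 + 9 = 34

34


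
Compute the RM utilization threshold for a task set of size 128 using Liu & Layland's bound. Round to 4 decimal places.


Compute 2^(1/128) = 1.0054299011
Subtract 1: 1.0054299011 - 1 = 0.0054299011
Multiply by n: 128 * 0.0054299011 = 0.6950273408
Round to 4 dp: 0.6950

0.6950


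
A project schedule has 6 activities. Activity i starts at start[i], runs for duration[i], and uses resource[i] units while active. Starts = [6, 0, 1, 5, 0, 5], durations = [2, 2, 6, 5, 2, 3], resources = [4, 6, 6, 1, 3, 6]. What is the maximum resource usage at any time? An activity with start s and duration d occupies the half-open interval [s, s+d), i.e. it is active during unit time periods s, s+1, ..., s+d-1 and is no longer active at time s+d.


Each activity i is active on [start_i, start_i + duration_i).
Compute total resource usage per time slot:
  t=0: active resources = [6, 3], total = 9
  t=1: active resources = [6, 6, 3], total = 15
  t=2: active resources = [6], total = 6
  t=3: active resources = [6], total = 6
  t=4: active resources = [6], total = 6
  t=5: active resources = [6, 1, 6], total = 13
  t=6: active resources = [4, 6, 1, 6], total = 17
  t=7: active resources = [4, 1, 6], total = 11
  t=8: active resources = [1], total = 1
  t=9: active resources = [1], total = 1
Peak resource demand = 17

17


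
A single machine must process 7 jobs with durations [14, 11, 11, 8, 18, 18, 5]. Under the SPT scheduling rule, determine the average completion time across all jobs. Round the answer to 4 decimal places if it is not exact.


Sort jobs by processing time (SPT order): [5, 8, 11, 11, 14, 18, 18]
Compute completion times sequentially:
  Job 1: processing = 5, completes at 5
  Job 2: processing = 8, completes at 13
  Job 3: processing = 11, completes at 24
  Job 4: processing = 11, completes at 35
  Job 5: processing = 14, completes at 49
  Job 6: processing = 18, completes at 67
  Job 7: processing = 18, completes at 85
Sum of completion times = 278
Average completion time = 278/7 = 39.7143

39.7143


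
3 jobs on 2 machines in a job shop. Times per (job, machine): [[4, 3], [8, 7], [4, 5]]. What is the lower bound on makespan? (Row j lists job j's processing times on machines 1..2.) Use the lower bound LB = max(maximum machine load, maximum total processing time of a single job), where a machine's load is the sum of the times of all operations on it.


Machine loads:
  Machine 1: 4 + 8 + 4 = 16
  Machine 2: 3 + 7 + 5 = 15
Max machine load = 16
Job totals:
  Job 1: 7
  Job 2: 15
  Job 3: 9
Max job total = 15
Lower bound = max(16, 15) = 16

16


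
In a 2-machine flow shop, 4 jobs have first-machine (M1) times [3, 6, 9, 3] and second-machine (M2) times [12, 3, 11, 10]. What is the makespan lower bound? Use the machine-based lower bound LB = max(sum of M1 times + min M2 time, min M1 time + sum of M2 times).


LB1 = sum(M1 times) + min(M2 times) = 21 + 3 = 24
LB2 = min(M1 times) + sum(M2 times) = 3 + 36 = 39
Lower bound = max(LB1, LB2) = max(24, 39) = 39

39


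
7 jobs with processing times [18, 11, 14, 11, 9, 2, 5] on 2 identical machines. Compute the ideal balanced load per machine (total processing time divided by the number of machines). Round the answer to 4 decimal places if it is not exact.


Total processing time = 18 + 11 + 14 + 11 + 9 + 2 + 5 = 70
Number of machines = 2
Ideal balanced load = 70 / 2 = 35.0

35.0


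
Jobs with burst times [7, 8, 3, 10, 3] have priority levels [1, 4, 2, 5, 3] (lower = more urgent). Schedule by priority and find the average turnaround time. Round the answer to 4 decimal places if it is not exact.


Sort by priority (ascending = highest first):
Order: [(1, 7), (2, 3), (3, 3), (4, 8), (5, 10)]
Completion times:
  Priority 1, burst=7, C=7
  Priority 2, burst=3, C=10
  Priority 3, burst=3, C=13
  Priority 4, burst=8, C=21
  Priority 5, burst=10, C=31
Average turnaround = 82/5 = 16.4

16.4


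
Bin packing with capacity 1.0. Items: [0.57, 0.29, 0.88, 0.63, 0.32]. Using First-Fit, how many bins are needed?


Place items sequentially using First-Fit:
  Item 0.57 -> new Bin 1
  Item 0.29 -> Bin 1 (now 0.86)
  Item 0.88 -> new Bin 2
  Item 0.63 -> new Bin 3
  Item 0.32 -> Bin 3 (now 0.95)
Total bins used = 3

3


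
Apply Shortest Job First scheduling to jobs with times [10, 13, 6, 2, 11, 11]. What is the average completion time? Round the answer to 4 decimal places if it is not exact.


SJF order (ascending): [2, 6, 10, 11, 11, 13]
Completion times:
  Job 1: burst=2, C=2
  Job 2: burst=6, C=8
  Job 3: burst=10, C=18
  Job 4: burst=11, C=29
  Job 5: burst=11, C=40
  Job 6: burst=13, C=53
Average completion = 150/6 = 25.0

25.0


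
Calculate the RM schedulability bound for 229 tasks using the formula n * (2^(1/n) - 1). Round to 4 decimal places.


Compute 2^(1/229) = 1.0030314291
Subtract 1: 1.0030314291 - 1 = 0.0030314291
Multiply by n: 229 * 0.0030314291 = 0.6941972639
Round to 4 dp: 0.6942

0.6942


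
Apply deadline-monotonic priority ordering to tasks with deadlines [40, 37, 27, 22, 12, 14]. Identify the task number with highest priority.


Sort tasks by relative deadline (ascending):
  Task 5: deadline = 12
  Task 6: deadline = 14
  Task 4: deadline = 22
  Task 3: deadline = 27
  Task 2: deadline = 37
  Task 1: deadline = 40
Priority order (highest first): [5, 6, 4, 3, 2, 1]
Highest priority task = 5

5


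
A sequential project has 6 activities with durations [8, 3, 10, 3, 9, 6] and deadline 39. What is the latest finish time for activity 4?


LF(activity 4) = deadline - sum of successor durations
Successors: activities 5 through 6 with durations [9, 6]
Sum of successor durations = 15
LF = 39 - 15 = 24

24


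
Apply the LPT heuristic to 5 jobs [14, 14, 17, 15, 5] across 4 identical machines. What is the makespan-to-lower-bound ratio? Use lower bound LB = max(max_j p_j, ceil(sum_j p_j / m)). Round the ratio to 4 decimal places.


LPT order: [17, 15, 14, 14, 5]
Machine loads after assignment: [17, 15, 19, 14]
LPT makespan = 19
Lower bound = max(max_job, ceil(total/4)) = max(17, 17) = 17
Ratio = 19 / 17 = 1.1176

1.1176


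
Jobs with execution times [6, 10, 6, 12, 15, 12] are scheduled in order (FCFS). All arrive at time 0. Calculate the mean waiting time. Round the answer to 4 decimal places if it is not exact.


FCFS order (as given): [6, 10, 6, 12, 15, 12]
Waiting times:
  Job 1: wait = 0
  Job 2: wait = 6
  Job 3: wait = 16
  Job 4: wait = 22
  Job 5: wait = 34
  Job 6: wait = 49
Sum of waiting times = 127
Average waiting time = 127/6 = 21.1667

21.1667


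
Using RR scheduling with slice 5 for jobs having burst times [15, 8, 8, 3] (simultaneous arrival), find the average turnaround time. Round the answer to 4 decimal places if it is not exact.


Time quantum = 5
Execution trace:
  J1 runs 5 units, time = 5
  J2 runs 5 units, time = 10
  J3 runs 5 units, time = 15
  J4 runs 3 units, time = 18
  J1 runs 5 units, time = 23
  J2 runs 3 units, time = 26
  J3 runs 3 units, time = 29
  J1 runs 5 units, time = 34
Finish times: [34, 26, 29, 18]
Average turnaround = 107/4 = 26.75

26.75


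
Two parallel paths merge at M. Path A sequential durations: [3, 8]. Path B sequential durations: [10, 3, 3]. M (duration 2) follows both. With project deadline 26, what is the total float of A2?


Forward pass: ES(A2) = sum of predecessors on chain A = 3
EF = ES + duration = 3 + 8 = 11
Backward pass: LF(M) = deadline = 26; LS(M) = 26 - 2 = 24
LF(A2) = LS(M) - sum(successors on chain A) = 24 - 0 = 24
LS = LF - duration = 24 - 8 = 16
Total float = LS - ES = 16 - 3 = 13

13
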